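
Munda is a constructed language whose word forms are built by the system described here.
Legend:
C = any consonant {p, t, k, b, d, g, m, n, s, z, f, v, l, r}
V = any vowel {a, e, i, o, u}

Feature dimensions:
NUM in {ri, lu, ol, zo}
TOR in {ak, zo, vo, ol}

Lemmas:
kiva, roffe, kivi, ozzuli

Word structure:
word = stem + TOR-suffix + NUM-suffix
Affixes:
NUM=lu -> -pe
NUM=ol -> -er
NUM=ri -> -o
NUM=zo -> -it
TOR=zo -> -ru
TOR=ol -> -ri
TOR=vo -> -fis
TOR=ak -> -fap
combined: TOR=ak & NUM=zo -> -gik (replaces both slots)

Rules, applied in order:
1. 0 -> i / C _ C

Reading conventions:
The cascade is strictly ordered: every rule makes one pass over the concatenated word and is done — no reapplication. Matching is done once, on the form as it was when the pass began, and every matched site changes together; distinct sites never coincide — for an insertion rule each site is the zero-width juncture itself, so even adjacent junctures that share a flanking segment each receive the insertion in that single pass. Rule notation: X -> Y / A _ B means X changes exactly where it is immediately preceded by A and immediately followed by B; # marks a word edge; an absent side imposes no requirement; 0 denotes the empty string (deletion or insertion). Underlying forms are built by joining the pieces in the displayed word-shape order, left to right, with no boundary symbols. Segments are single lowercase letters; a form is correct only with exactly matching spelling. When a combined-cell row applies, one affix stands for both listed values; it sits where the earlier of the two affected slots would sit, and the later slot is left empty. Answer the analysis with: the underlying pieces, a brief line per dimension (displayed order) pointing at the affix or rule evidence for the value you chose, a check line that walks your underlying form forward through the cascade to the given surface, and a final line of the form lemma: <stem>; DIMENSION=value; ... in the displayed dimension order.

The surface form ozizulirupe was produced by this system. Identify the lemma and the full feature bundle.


underlying: ozzuli-ru-pe
NUM=lu - signalled by the affix -pe
TOR=zo - signalled by the affix -ru
check: ozzulirupe -> ozizulirupe
lemma: ozzuli; NUM=lu; TOR=zo


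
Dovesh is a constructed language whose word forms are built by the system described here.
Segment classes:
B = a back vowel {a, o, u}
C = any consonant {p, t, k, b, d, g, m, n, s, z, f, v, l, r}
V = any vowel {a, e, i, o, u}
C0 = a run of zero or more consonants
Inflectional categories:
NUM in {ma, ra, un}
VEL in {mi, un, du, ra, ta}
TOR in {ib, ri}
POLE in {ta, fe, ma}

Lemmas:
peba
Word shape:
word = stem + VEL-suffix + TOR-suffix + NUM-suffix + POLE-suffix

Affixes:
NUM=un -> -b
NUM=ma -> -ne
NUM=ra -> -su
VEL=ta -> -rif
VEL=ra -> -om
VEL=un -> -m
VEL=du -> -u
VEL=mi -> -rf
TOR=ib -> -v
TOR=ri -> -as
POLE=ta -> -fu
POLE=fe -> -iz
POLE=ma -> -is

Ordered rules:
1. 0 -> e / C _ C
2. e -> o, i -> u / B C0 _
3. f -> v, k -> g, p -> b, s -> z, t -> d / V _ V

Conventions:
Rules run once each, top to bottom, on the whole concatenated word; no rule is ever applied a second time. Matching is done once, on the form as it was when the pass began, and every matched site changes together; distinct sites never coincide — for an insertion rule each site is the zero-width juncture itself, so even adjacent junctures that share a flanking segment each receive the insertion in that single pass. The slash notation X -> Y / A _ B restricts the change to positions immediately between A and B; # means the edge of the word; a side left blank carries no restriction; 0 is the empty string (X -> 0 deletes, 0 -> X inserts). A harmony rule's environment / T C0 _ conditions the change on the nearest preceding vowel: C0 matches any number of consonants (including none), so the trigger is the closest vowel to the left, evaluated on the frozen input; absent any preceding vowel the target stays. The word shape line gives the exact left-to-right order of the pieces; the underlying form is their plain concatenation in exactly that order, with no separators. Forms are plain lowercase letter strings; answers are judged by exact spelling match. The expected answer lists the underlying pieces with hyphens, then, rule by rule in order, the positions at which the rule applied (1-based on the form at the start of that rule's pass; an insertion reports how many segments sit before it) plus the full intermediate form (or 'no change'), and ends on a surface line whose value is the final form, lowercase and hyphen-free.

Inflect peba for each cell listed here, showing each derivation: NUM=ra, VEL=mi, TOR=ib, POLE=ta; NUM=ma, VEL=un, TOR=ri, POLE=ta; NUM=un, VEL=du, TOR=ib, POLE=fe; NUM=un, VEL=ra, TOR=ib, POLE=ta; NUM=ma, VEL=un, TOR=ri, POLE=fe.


cell NUM=ra, VEL=mi, TOR=ib, POLE=ta:
underlying: peba-rf-v-su-fu
1. 0 -> e / C _ C: inserts after position(s) 5, 6, 7: pebarefevesufu
2. e -> o, i -> u / B C0 _: fires at position(s) 6: pebarofevesufu
3. f -> v, k -> g, p -> b, s -> z, t -> d / V _ V: fires at position(s) 7, 11, 13: pebarovevezuvu
surface: pebarovevezuvu

cell NUM=ma, VEL=un, TOR=ri, POLE=ta:
underlying: peba-m-as-ne-fu
1. 0 -> e / C _ C: inserts after position(s) 7: pebamasenefu
2. e -> o, i -> u / B C0 _: fires at position(s) 8: pebamasonefu
3. f -> v, k -> g, p -> b, s -> z, t -> d / V _ V: fires at position(s) 7, 11: pebamazonevu
surface: pebamazonevu

cell NUM=un, VEL=du, TOR=ib, POLE=fe:
underlying: peba-u-v-b-iz
1. 0 -> e / C _ C: inserts after position(s) 6: pebauvebiz
2. e -> o, i -> u / B C0 _: fires at position(s) 7: pebauvobiz
3. f -> v, k -> g, p -> b, s -> z, t -> d / V _ V: no change
surface: pebauvobiz

cell NUM=un, VEL=ra, TOR=ib, POLE=ta:
underlying: peba-om-v-b-fu
1. 0 -> e / C _ C: inserts after position(s) 6, 7, 8: pebaomevebefu
2. e -> o, i -> u / B C0 _: fires at position(s) 7: pebaomovebefu
3. f -> v, k -> g, p -> b, s -> z, t -> d / V _ V: fires at position(s) 12: pebaomovebevu
surface: pebaomovebevu

cell NUM=ma, VEL=un, TOR=ri, POLE=fe:
underlying: peba-m-as-ne-iz
1. 0 -> e / C _ C: inserts after position(s) 7: pebamaseneiz
2. e -> o, i -> u / B C0 _: fires at position(s) 8: pebamasoneiz
3. f -> v, k -> g, p -> b, s -> z, t -> d / V _ V: fires at position(s) 7: pebamazoneiz
surface: pebamazoneiz


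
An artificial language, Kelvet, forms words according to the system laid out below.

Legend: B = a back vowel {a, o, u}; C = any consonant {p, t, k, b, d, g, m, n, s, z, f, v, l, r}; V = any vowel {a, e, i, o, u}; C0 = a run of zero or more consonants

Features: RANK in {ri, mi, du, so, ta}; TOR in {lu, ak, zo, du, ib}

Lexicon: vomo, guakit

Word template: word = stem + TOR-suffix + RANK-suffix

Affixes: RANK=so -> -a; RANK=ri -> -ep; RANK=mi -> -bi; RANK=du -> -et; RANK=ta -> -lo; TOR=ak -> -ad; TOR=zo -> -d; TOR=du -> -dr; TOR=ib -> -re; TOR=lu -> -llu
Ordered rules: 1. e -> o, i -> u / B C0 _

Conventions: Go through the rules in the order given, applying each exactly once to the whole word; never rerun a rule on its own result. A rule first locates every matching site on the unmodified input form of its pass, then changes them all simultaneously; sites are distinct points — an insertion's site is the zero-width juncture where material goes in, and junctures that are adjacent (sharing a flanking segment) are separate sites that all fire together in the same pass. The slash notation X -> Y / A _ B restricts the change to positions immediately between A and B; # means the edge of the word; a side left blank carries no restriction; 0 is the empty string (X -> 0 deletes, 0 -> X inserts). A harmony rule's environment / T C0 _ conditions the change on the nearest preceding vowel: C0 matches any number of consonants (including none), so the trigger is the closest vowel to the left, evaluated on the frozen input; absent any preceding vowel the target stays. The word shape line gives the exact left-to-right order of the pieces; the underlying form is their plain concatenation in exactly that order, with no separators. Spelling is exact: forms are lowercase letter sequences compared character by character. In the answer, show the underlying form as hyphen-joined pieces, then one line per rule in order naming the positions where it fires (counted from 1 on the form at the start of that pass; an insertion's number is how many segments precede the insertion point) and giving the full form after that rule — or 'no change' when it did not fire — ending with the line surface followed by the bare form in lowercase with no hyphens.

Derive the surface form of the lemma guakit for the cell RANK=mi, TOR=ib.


underlying: guakit-re-bi
1. e -> o, i -> u / B C0 _: fires at position(s) 5: guakutrebi
surface: guakutrebi


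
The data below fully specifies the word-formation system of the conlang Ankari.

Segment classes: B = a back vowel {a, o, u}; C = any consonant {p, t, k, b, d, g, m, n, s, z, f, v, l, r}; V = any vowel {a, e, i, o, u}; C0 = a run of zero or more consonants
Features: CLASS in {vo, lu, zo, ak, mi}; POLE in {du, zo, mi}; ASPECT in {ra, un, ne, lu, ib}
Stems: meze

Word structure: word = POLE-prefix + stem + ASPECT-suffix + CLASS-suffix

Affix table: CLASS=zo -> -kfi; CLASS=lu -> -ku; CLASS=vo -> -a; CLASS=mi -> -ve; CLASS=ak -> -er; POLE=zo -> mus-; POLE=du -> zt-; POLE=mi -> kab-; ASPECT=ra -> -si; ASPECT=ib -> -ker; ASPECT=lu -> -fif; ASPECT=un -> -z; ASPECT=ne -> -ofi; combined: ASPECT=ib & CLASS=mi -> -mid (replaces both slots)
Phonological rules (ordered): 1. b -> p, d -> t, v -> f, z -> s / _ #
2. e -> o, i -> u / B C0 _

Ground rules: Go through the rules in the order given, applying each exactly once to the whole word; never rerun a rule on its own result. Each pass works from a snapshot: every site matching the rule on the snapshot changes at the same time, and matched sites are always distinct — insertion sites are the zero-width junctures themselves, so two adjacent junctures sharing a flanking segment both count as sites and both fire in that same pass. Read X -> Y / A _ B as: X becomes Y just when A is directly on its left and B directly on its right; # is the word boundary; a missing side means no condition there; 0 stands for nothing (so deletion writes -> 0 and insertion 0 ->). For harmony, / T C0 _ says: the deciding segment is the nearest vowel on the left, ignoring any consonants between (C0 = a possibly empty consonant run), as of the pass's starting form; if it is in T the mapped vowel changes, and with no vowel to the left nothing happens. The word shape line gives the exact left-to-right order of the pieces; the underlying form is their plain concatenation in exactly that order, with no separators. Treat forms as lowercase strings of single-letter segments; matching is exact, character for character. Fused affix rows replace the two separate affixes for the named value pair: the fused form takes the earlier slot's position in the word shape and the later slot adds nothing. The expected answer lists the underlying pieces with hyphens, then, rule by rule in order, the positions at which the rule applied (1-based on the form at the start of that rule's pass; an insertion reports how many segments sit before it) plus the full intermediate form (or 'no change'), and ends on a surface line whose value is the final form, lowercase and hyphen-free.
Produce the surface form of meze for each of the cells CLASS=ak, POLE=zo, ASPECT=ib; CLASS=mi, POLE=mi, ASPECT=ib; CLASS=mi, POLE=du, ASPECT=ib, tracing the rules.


cell CLASS=ak, POLE=zo, ASPECT=ib:
underlying: mus-meze-ker-er
1. b -> p, d -> t, v -> f, z -> s / _ #: no change
2. e -> o, i -> u / B C0 _: fires at position(s) 5: musmozekerer
surface: musmozekerer

cell CLASS=mi, POLE=mi, ASPECT=ib:
underlying: kab-meze-mid
1. b -> p, d -> t, v -> f, z -> s / _ #: fires at position(s) 10: kabmezemit
2. e -> o, i -> u / B C0 _: fires at position(s) 5: kabmozemit
surface: kabmozemit

cell CLASS=mi, POLE=du, ASPECT=ib:
underlying: zt-meze-mid
1. b -> p, d -> t, v -> f, z -> s / _ #: fires at position(s) 9: ztmezemit
2. e -> o, i -> u / B C0 _: no change
surface: ztmezemit


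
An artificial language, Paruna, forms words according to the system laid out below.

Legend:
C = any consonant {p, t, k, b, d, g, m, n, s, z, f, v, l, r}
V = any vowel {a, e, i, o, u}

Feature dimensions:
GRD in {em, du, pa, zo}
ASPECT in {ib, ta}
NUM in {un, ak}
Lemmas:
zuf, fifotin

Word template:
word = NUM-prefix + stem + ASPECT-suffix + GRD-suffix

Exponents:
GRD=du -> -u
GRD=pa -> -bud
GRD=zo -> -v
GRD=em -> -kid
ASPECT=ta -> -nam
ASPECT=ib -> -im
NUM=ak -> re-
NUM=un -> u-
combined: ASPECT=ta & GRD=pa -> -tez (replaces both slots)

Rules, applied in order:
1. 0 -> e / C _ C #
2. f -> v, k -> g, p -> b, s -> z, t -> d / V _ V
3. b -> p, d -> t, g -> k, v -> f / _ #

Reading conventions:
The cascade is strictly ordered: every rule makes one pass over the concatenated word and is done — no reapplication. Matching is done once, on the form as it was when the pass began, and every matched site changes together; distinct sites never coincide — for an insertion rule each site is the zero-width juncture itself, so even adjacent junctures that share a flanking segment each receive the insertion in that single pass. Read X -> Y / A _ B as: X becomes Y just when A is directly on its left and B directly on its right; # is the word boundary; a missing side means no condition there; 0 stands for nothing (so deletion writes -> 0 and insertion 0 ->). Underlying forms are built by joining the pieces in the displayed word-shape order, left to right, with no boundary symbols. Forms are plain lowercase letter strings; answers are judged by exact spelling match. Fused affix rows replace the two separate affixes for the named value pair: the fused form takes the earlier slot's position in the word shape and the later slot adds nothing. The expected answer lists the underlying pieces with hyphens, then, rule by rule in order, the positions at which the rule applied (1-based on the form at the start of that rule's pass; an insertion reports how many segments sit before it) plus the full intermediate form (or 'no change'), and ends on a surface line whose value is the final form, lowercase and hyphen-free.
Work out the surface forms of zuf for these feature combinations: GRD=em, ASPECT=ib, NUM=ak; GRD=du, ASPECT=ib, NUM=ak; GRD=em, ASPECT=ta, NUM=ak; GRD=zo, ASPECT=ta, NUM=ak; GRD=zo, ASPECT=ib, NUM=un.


cell GRD=em, ASPECT=ib, NUM=ak:
underlying: re-zuf-im-kid
1. 0 -> e / C _ C #: no change
2. f -> v, k -> g, p -> b, s -> z, t -> d / V _ V: fires at position(s) 5: rezuvimkid
3. b -> p, d -> t, g -> k, v -> f / _ #: fires at position(s) 10: rezuvimkit
surface: rezuvimkit

cell GRD=du, ASPECT=ib, NUM=ak:
underlying: re-zuf-im-u
1. 0 -> e / C _ C #: no change
2. f -> v, k -> g, p -> b, s -> z, t -> d / V _ V: fires at position(s) 5: rezuvimu
3. b -> p, d -> t, g -> k, v -> f / _ #: no change
surface: rezuvimu

cell GRD=em, ASPECT=ta, NUM=ak:
underlying: re-zuf-nam-kid
1. 0 -> e / C _ C #: no change
2. f -> v, k -> g, p -> b, s -> z, t -> d / V _ V: no change
3. b -> p, d -> t, g -> k, v -> f / _ #: fires at position(s) 11: rezufnamkit
surface: rezufnamkit

cell GRD=zo, ASPECT=ta, NUM=ak:
underlying: re-zuf-nam-v
1. 0 -> e / C _ C #: inserts after position(s) 8: rezufnamev
2. f -> v, k -> g, p -> b, s -> z, t -> d / V _ V: no change
3. b -> p, d -> t, g -> k, v -> f / _ #: fires at position(s) 10: rezufnamef
surface: rezufnamef

cell GRD=zo, ASPECT=ib, NUM=un:
underlying: u-zuf-im-v
1. 0 -> e / C _ C #: inserts after position(s) 6: uzufimev
2. f -> v, k -> g, p -> b, s -> z, t -> d / V _ V: fires at position(s) 4: uzuvimev
3. b -> p, d -> t, g -> k, v -> f / _ #: fires at position(s) 8: uzuvimef
surface: uzuvimef


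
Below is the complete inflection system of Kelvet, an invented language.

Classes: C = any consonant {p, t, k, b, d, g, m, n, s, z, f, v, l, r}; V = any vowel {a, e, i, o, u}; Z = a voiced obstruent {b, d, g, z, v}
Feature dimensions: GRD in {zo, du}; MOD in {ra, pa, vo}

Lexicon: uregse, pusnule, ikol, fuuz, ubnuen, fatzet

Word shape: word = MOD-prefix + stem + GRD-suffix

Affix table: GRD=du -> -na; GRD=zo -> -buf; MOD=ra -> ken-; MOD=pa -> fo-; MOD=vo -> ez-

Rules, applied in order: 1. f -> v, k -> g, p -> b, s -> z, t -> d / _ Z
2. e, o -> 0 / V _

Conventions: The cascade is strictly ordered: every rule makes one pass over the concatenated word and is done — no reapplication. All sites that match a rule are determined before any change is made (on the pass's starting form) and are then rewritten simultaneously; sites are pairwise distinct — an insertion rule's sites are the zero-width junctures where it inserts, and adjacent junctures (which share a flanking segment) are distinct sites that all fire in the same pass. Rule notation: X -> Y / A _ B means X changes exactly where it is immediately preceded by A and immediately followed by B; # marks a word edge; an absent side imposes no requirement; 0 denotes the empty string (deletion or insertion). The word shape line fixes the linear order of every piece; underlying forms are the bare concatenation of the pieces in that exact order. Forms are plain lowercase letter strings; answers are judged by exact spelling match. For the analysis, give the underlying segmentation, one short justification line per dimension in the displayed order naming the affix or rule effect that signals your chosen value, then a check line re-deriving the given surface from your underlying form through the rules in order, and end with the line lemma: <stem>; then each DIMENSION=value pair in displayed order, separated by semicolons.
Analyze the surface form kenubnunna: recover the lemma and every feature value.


underlying: ken-ubnuen-na
GRD=du - signalled by the affix -na
MOD=ra - signalled by the affix ken-
check: kenubnuenna -> kenubnuenna -> kenubnunna
lemma: ubnuen; GRD=du; MOD=ra


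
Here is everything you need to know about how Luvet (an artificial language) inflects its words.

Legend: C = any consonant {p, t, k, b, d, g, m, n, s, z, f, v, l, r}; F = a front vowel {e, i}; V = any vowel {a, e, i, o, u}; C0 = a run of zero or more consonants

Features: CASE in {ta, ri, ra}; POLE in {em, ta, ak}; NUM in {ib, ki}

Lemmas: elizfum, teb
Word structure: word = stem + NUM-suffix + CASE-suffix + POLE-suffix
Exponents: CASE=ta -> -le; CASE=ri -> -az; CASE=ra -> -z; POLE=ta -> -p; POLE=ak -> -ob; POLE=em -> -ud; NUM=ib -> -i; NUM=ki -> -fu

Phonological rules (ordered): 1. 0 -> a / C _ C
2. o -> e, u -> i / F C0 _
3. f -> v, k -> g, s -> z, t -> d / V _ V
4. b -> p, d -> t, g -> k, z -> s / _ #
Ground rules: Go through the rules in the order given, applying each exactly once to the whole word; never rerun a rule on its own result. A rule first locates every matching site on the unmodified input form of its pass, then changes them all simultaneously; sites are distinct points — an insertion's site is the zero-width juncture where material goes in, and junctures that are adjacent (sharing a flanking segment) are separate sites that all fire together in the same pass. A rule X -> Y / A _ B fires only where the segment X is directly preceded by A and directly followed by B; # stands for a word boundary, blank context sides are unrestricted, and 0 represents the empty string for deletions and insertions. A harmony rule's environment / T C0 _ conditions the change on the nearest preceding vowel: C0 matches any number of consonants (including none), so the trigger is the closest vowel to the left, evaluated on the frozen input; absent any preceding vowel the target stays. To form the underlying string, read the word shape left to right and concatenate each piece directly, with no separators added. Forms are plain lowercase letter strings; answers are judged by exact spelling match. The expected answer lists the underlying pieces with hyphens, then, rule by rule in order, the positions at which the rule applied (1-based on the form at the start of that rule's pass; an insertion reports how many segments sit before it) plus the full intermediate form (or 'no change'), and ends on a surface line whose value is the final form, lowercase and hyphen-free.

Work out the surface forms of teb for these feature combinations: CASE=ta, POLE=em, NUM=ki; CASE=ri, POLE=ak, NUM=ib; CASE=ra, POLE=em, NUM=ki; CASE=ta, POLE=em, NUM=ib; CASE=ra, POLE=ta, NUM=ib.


cell CASE=ta, POLE=em, NUM=ki:
underlying: teb-fu-le-ud
1. 0 -> a / C _ C: inserts after position(s) 3: tebafuleud
2. o -> e, u -> i / F C0 _: fires at position(s) 9: tebafuleid
3. f -> v, k -> g, s -> z, t -> d / V _ V: fires at position(s) 5: tebavuleid
4. b -> p, d -> t, g -> k, z -> s / _ #: fires at position(s) 10: tebavuleit
surface: tebavuleit

cell CASE=ri, POLE=ak, NUM=ib:
underlying: teb-i-az-ob
1. 0 -> a / C _ C: no change
2. o -> e, u -> i / F C0 _: no change
3. f -> v, k -> g, s -> z, t -> d / V _ V: no change
4. b -> p, d -> t, g -> k, z -> s / _ #: fires at position(s) 8: tebiazop
surface: tebiazop

cell CASE=ra, POLE=em, NUM=ki:
underlying: teb-fu-z-ud
1. 0 -> a / C _ C: inserts after position(s) 3: tebafuzud
2. o -> e, u -> i / F C0 _: no change
3. f -> v, k -> g, s -> z, t -> d / V _ V: fires at position(s) 5: tebavuzud
4. b -> p, d -> t, g -> k, z -> s / _ #: fires at position(s) 9: tebavuzut
surface: tebavuzut

cell CASE=ta, POLE=em, NUM=ib:
underlying: teb-i-le-ud
1. 0 -> a / C _ C: no change
2. o -> e, u -> i / F C0 _: fires at position(s) 7: tebileid
3. f -> v, k -> g, s -> z, t -> d / V _ V: no change
4. b -> p, d -> t, g -> k, z -> s / _ #: fires at position(s) 8: tebileit
surface: tebileit

cell CASE=ra, POLE=ta, NUM=ib:
underlying: teb-i-z-p
1. 0 -> a / C _ C: inserts after position(s) 5: tebizap
2. o -> e, u -> i / F C0 _: no change
3. f -> v, k -> g, s -> z, t -> d / V _ V: no change
4. b -> p, d -> t, g -> k, z -> s / _ #: no change
surface: tebizap


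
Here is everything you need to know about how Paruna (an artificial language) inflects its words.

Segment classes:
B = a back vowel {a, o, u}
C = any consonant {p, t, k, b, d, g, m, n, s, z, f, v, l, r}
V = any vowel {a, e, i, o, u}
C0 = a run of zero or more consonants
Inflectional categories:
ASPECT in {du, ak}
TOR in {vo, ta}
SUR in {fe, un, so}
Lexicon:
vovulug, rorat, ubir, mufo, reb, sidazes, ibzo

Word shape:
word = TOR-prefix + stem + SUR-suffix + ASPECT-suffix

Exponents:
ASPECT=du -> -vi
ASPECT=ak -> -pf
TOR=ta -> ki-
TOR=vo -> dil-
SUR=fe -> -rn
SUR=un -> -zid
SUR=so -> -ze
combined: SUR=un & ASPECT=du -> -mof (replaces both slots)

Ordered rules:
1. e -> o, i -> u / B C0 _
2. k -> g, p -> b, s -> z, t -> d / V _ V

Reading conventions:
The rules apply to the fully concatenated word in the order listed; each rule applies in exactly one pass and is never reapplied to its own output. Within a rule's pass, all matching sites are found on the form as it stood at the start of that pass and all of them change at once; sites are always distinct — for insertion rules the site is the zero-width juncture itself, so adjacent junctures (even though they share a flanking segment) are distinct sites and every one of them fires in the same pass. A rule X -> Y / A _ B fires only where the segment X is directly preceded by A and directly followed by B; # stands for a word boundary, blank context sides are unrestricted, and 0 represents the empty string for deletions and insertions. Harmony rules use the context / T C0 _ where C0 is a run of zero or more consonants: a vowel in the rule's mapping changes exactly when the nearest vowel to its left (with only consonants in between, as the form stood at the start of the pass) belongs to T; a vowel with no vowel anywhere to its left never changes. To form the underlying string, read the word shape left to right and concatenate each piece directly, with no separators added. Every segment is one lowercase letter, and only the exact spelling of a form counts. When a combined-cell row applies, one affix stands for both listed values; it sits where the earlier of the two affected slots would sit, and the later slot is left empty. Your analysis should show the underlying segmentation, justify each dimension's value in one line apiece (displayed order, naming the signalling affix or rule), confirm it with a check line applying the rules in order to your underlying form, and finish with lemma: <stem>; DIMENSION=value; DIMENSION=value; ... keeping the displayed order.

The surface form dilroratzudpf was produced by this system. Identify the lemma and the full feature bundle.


underlying: dil-rorat-zid-pf
ASPECT=ak - signalled by the affix -pf
TOR=vo - signalled by the affix dil-
SUR=un - signalled by the affix -zid
check: dilroratzidpf -> dilroratzudpf -> dilroratzudpf
lemma: rorat; ASPECT=ak; TOR=vo; SUR=un


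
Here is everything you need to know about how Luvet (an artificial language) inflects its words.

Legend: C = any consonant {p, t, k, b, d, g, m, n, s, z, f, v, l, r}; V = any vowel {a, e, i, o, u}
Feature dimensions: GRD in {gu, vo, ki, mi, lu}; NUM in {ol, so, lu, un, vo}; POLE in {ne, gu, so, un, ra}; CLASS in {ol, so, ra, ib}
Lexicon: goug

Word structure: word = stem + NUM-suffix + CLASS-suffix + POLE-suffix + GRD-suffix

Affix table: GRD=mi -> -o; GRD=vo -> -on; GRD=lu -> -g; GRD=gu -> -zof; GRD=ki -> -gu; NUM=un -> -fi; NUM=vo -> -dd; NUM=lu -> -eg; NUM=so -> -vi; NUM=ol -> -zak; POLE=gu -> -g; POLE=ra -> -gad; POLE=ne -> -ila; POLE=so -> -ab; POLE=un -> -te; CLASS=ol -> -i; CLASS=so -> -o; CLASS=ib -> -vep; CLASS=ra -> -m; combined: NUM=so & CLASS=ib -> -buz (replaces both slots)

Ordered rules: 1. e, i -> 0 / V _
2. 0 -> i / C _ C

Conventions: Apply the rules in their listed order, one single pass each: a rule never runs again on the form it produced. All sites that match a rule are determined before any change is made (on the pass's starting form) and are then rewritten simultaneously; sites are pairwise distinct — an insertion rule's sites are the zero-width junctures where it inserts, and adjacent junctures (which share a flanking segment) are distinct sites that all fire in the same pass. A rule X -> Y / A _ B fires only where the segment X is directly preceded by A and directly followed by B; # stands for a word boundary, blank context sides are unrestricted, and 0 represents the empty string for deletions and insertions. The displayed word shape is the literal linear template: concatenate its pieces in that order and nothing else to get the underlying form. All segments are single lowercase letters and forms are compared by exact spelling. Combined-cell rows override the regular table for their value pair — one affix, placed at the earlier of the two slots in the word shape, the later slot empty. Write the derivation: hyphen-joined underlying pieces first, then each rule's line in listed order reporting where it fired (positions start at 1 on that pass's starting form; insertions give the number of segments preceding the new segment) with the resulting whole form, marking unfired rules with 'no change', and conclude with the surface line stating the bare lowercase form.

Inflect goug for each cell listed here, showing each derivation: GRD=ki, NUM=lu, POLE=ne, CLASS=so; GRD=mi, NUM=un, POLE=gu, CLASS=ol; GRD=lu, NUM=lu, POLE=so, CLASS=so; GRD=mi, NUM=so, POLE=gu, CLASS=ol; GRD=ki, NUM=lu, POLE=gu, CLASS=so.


cell GRD=ki, NUM=lu, POLE=ne, CLASS=so:
underlying: goug-eg-o-ila-gu
1. e, i -> 0 / V _: fires at position(s) 8: gougegolagu
2. 0 -> i / C _ C: no change
surface: gougegolagu

cell GRD=mi, NUM=un, POLE=gu, CLASS=ol:
underlying: goug-fi-i-g-o
1. e, i -> 0 / V _: fires at position(s) 7: gougfigo
2. 0 -> i / C _ C: inserts after position(s) 4: gougifigo
surface: gougifigo

cell GRD=lu, NUM=lu, POLE=so, CLASS=so:
underlying: goug-eg-o-ab-g
1. e, i -> 0 / V _: no change
2. 0 -> i / C _ C: inserts after position(s) 9: gougegoabig
surface: gougegoabig

cell GRD=mi, NUM=so, POLE=gu, CLASS=ol:
underlying: goug-vi-i-g-o
1. e, i -> 0 / V _: fires at position(s) 7: gougvigo
2. 0 -> i / C _ C: inserts after position(s) 4: gougivigo
surface: gougivigo

cell GRD=ki, NUM=lu, POLE=gu, CLASS=so:
underlying: goug-eg-o-g-gu
1. e, i -> 0 / V _: no change
2. 0 -> i / C _ C: inserts after position(s) 8: gougegogigu
surface: gougegogigu


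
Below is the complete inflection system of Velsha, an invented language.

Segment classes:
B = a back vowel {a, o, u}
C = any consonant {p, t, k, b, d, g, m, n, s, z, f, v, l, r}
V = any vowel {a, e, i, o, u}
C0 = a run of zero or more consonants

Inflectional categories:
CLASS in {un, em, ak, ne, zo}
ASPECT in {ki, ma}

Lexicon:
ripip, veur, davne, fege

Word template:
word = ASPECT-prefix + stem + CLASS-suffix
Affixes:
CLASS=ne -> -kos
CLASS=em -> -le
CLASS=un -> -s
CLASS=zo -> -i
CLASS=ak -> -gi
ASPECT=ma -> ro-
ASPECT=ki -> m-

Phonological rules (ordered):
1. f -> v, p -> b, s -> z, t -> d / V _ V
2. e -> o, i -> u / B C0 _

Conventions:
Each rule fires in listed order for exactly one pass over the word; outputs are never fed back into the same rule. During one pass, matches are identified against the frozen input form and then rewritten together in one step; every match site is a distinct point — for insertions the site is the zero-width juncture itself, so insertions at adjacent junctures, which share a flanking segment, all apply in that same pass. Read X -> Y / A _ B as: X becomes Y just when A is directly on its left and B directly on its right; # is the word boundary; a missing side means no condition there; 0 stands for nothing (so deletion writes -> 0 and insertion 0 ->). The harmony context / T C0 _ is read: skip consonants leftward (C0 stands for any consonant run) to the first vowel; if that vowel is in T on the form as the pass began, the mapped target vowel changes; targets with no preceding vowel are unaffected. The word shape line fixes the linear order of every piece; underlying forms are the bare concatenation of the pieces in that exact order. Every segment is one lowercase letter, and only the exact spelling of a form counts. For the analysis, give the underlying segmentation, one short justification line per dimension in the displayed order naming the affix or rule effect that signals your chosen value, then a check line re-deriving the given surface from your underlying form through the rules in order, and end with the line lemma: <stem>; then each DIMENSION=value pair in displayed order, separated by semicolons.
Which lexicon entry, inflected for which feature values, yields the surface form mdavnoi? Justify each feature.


underlying: m-davne-i
CLASS=zo - signalled by the affix -i
ASPECT=ki - signalled by the affix m-
check: mdavnei -> mdavnei -> mdavnoi
lemma: davne; CLASS=zo; ASPECT=ki


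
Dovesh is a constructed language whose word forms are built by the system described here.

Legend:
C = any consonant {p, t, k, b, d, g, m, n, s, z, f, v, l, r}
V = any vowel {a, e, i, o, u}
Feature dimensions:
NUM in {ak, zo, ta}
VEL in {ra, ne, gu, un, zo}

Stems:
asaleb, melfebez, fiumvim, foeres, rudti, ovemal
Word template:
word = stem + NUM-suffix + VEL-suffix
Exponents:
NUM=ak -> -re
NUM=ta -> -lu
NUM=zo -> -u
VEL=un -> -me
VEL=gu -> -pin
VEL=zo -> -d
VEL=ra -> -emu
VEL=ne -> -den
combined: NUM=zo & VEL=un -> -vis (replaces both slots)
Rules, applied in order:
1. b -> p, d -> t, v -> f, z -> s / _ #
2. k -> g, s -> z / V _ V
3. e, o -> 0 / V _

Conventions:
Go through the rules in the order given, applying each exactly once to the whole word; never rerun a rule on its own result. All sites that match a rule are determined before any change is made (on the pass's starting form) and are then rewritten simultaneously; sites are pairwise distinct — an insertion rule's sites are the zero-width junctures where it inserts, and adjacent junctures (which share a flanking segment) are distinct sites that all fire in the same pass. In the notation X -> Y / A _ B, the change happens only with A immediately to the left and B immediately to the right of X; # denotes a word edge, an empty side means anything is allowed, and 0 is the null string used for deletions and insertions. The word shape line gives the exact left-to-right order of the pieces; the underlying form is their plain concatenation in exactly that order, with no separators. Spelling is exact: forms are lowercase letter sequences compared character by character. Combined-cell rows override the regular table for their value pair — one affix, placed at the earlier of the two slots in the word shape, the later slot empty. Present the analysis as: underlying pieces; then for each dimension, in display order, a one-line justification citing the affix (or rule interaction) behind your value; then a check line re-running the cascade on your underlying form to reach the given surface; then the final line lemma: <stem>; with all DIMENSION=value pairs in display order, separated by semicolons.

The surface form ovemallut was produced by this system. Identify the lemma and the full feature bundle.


underlying: ovemal-lu-d
NUM=ta - signalled by the affix -lu
VEL=zo - signalled by the affix -d
check: ovemallud -> ovemallut -> ovemallut -> ovemallut
lemma: ovemal; NUM=ta; VEL=zo


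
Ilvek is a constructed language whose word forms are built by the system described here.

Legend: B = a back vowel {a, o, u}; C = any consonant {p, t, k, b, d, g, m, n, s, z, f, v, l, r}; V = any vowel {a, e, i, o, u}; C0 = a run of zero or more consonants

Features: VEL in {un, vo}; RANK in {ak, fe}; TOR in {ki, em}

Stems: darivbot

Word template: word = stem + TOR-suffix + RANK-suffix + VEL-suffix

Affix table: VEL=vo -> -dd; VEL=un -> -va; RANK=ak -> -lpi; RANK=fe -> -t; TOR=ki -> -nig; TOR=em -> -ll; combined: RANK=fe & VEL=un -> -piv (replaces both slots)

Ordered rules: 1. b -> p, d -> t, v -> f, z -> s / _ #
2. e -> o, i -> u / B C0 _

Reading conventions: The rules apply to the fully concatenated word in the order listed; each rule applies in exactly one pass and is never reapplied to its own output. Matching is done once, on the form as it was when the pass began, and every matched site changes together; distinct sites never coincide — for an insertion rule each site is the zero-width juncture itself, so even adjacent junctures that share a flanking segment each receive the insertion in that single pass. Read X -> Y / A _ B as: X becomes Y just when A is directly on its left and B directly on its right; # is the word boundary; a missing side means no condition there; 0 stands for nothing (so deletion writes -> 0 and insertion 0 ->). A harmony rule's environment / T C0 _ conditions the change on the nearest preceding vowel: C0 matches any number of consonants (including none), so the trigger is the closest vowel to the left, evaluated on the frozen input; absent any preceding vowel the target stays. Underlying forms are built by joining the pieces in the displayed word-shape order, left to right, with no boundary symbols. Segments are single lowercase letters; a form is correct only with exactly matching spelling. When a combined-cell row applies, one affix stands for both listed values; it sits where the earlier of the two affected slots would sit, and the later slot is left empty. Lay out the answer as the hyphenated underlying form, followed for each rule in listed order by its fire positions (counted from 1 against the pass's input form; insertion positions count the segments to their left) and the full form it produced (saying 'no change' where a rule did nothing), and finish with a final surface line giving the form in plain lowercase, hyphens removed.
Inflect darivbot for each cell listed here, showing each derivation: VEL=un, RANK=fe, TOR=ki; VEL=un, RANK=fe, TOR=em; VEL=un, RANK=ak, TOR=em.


cell VEL=un, RANK=fe, TOR=ki:
underlying: darivbot-nig-piv
1. b -> p, d -> t, v -> f, z -> s / _ #: fires at position(s) 14: darivbotnigpif
2. e -> o, i -> u / B C0 _: fires at position(s) 4, 10: daruvbotnugpif
surface: daruvbotnugpif

cell VEL=un, RANK=fe, TOR=em:
underlying: darivbot-ll-piv
1. b -> p, d -> t, v -> f, z -> s / _ #: fires at position(s) 13: darivbotllpif
2. e -> o, i -> u / B C0 _: fires at position(s) 4, 12: daruvbotllpuf
surface: daruvbotllpuf

cell VEL=un, RANK=ak, TOR=em:
underlying: darivbot-ll-lpi-va
1. b -> p, d -> t, v -> f, z -> s / _ #: no change
2. e -> o, i -> u / B C0 _: fires at position(s) 4, 13: daruvbotlllpuva
surface: daruvbotlllpuva


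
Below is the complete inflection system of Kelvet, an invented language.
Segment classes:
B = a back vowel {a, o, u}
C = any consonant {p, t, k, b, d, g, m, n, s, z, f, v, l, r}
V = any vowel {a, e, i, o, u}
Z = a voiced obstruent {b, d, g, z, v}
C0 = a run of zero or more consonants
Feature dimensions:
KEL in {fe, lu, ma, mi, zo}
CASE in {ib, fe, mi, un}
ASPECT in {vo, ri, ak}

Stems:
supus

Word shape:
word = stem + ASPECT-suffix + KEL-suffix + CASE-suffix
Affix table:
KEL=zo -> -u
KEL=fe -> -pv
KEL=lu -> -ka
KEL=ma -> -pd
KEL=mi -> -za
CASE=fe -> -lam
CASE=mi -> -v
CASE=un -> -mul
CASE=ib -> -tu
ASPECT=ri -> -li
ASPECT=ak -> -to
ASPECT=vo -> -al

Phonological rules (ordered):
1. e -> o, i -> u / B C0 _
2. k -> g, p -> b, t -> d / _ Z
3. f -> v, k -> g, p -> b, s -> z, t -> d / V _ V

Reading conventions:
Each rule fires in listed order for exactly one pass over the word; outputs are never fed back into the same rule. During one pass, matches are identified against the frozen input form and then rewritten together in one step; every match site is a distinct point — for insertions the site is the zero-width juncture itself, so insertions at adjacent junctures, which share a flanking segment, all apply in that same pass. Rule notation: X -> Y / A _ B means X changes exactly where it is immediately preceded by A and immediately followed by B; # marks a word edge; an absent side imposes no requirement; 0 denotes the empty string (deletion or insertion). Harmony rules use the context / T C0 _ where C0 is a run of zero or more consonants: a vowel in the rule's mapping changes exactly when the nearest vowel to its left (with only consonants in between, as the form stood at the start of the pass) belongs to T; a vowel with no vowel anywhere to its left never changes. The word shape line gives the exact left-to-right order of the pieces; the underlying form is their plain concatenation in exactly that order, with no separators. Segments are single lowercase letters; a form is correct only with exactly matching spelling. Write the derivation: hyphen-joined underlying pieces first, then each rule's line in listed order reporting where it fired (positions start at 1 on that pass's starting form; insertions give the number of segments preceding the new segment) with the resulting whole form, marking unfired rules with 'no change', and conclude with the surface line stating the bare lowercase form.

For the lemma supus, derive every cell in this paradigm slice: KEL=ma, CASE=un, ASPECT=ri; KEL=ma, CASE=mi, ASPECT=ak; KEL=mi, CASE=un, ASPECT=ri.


cell KEL=ma, CASE=un, ASPECT=ri:
underlying: supus-li-pd-mul
1. e -> o, i -> u / B C0 _: fires at position(s) 7: supuslupdmul
2. k -> g, p -> b, t -> d / _ Z: fires at position(s) 8: supuslubdmul
3. f -> v, k -> g, p -> b, s -> z, t -> d / V _ V: fires at position(s) 3: subuslubdmul
surface: subuslubdmul

cell KEL=ma, CASE=mi, ASPECT=ak:
underlying: supus-to-pd-v
1. e -> o, i -> u / B C0 _: no change
2. k -> g, p -> b, t -> d / _ Z: fires at position(s) 8: supustobdv
3. f -> v, k -> g, p -> b, s -> z, t -> d / V _ V: fires at position(s) 3: subustobdv
surface: subustobdv

cell KEL=mi, CASE=un, ASPECT=ri:
underlying: supus-li-za-mul
1. e -> o, i -> u / B C0 _: fires at position(s) 7: supusluzamul
2. k -> g, p -> b, t -> d / _ Z: no change
3. f -> v, k -> g, p -> b, s -> z, t -> d / V _ V: fires at position(s) 3: subusluzamul
surface: subusluzamul


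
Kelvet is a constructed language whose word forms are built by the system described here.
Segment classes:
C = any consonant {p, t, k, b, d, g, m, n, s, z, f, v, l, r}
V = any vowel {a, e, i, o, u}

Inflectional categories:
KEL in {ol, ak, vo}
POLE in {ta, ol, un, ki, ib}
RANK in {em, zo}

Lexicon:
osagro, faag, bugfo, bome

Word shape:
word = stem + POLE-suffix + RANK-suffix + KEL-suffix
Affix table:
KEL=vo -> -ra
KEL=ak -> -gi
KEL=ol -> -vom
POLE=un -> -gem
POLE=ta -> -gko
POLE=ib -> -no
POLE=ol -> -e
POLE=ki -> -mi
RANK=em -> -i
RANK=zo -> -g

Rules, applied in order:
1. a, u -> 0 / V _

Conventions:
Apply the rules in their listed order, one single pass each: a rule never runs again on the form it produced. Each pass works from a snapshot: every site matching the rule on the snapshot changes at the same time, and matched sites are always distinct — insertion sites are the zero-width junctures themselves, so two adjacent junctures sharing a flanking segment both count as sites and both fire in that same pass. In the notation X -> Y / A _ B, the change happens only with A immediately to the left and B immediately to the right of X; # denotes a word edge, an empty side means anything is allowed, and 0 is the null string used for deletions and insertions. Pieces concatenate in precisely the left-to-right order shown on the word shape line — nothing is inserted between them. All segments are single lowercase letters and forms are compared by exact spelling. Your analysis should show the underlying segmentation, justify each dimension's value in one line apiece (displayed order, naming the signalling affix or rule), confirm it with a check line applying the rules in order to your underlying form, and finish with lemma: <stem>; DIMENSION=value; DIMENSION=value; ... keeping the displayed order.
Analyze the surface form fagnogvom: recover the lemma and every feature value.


underlying: faag-no-g-vom
KEL=ol - signalled by the affix -vom
POLE=ib - signalled by the affix -no
RANK=zo - signalled by the affix -g
check: faagnogvom -> fagnogvom
lemma: faag; KEL=ol; POLE=ib; RANK=zo
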